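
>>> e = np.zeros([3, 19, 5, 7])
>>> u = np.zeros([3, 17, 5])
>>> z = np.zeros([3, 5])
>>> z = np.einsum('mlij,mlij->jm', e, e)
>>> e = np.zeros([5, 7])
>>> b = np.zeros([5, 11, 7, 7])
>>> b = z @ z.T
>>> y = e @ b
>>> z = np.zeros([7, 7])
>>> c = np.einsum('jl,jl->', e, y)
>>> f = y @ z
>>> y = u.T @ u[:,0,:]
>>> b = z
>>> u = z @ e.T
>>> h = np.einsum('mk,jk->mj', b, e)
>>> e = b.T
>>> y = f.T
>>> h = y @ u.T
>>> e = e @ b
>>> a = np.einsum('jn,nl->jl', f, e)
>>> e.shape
(7, 7)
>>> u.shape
(7, 5)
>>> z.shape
(7, 7)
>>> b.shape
(7, 7)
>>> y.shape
(7, 5)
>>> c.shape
()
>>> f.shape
(5, 7)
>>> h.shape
(7, 7)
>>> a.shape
(5, 7)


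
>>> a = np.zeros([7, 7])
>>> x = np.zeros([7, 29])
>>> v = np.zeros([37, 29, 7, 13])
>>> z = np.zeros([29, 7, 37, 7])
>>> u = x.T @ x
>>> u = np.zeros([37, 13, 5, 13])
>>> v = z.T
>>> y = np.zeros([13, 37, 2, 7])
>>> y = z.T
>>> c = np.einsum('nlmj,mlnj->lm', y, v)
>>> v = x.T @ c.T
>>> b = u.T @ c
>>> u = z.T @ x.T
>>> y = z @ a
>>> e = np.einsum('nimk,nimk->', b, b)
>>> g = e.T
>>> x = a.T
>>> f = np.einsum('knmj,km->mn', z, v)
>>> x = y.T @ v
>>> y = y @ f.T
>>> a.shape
(7, 7)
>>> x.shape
(7, 37, 7, 37)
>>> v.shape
(29, 37)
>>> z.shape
(29, 7, 37, 7)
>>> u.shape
(7, 37, 7, 7)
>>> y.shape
(29, 7, 37, 37)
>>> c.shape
(37, 7)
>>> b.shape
(13, 5, 13, 7)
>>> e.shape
()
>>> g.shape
()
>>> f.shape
(37, 7)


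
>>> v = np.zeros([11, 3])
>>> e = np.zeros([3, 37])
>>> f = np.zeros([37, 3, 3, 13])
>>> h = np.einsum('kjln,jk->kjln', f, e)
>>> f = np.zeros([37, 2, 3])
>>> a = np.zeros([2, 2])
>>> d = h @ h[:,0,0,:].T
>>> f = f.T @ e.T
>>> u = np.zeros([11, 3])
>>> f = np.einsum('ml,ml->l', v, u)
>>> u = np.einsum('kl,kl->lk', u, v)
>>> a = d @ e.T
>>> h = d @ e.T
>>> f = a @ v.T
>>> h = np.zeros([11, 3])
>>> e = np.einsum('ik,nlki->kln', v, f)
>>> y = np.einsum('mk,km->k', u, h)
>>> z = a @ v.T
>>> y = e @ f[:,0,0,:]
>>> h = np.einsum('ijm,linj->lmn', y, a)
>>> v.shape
(11, 3)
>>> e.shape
(3, 3, 37)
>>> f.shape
(37, 3, 3, 11)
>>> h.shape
(37, 11, 3)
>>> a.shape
(37, 3, 3, 3)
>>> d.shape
(37, 3, 3, 37)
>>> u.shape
(3, 11)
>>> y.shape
(3, 3, 11)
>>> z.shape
(37, 3, 3, 11)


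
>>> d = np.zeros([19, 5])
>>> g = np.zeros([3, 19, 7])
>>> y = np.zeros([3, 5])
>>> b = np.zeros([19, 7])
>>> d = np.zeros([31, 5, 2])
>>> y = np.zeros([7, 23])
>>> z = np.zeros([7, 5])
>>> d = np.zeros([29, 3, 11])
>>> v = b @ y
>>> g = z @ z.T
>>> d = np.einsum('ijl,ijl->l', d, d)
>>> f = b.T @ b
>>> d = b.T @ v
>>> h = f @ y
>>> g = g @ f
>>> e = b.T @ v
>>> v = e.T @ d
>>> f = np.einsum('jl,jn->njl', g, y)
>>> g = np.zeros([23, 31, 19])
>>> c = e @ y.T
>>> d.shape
(7, 23)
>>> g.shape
(23, 31, 19)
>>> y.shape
(7, 23)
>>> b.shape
(19, 7)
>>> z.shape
(7, 5)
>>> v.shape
(23, 23)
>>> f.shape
(23, 7, 7)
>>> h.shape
(7, 23)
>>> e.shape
(7, 23)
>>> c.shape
(7, 7)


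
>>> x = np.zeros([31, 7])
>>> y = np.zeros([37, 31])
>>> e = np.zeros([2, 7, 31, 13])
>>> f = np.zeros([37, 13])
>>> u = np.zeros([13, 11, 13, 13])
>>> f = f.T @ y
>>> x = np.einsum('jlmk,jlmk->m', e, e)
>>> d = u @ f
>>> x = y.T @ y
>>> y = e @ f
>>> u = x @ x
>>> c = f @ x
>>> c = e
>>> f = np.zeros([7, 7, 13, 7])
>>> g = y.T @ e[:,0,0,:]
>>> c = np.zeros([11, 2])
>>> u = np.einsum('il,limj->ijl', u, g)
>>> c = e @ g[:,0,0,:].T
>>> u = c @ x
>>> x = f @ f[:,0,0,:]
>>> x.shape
(7, 7, 13, 7)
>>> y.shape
(2, 7, 31, 31)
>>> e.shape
(2, 7, 31, 13)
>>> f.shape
(7, 7, 13, 7)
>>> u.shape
(2, 7, 31, 31)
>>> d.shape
(13, 11, 13, 31)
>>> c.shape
(2, 7, 31, 31)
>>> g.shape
(31, 31, 7, 13)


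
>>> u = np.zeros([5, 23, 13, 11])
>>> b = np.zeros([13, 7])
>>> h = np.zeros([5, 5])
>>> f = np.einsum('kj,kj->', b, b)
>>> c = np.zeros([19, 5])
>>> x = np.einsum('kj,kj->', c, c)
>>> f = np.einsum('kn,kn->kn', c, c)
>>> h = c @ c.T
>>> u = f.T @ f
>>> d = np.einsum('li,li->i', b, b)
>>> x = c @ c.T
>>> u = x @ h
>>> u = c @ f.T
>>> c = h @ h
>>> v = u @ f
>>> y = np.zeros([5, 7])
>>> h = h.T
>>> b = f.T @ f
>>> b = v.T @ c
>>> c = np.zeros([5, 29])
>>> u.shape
(19, 19)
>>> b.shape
(5, 19)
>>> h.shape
(19, 19)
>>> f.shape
(19, 5)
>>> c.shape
(5, 29)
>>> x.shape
(19, 19)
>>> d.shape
(7,)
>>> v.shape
(19, 5)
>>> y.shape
(5, 7)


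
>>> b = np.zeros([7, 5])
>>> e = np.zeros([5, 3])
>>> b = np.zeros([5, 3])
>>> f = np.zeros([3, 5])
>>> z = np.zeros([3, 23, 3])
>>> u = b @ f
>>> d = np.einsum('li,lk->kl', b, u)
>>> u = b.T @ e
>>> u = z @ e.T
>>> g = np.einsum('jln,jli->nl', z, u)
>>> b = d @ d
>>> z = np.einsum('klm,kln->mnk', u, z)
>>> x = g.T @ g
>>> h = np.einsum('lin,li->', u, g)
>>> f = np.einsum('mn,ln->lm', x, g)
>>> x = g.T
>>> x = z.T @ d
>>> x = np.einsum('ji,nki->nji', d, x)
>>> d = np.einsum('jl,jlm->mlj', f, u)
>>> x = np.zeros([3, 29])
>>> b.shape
(5, 5)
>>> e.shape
(5, 3)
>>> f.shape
(3, 23)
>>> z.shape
(5, 3, 3)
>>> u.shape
(3, 23, 5)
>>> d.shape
(5, 23, 3)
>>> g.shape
(3, 23)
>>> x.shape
(3, 29)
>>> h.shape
()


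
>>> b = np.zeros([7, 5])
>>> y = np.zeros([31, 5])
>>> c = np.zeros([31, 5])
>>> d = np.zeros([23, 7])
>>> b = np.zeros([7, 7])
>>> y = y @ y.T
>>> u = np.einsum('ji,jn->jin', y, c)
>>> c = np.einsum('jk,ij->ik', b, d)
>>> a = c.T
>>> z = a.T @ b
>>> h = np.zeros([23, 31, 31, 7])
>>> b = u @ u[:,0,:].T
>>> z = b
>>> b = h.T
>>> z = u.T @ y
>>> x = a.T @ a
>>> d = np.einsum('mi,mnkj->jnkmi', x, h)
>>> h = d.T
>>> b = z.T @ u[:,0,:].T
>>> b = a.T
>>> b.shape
(23, 7)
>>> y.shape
(31, 31)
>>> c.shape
(23, 7)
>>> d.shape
(7, 31, 31, 23, 23)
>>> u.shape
(31, 31, 5)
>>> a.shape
(7, 23)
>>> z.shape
(5, 31, 31)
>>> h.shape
(23, 23, 31, 31, 7)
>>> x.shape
(23, 23)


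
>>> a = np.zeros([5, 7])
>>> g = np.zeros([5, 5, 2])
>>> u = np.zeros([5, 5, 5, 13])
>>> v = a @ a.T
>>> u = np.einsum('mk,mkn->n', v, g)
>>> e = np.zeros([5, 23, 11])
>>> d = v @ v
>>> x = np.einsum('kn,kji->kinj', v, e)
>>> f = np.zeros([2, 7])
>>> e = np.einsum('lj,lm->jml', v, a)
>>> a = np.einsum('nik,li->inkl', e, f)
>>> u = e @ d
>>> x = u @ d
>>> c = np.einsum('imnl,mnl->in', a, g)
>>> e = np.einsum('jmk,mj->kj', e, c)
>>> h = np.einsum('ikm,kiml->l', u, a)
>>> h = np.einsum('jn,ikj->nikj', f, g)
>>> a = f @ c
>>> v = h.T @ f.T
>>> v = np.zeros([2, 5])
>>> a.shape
(2, 5)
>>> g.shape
(5, 5, 2)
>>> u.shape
(5, 7, 5)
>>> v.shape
(2, 5)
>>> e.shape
(5, 5)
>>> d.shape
(5, 5)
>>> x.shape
(5, 7, 5)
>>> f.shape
(2, 7)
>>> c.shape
(7, 5)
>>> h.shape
(7, 5, 5, 2)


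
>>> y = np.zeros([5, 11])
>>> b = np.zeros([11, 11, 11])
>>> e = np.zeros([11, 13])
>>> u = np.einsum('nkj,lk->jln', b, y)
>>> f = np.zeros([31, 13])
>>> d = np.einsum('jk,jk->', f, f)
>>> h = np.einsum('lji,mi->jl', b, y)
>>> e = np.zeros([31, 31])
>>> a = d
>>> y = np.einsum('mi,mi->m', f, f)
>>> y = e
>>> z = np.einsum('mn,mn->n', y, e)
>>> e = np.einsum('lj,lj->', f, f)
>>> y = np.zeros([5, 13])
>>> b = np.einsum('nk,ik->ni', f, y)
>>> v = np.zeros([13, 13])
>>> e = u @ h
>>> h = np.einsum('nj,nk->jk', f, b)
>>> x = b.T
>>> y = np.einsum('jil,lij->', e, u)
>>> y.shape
()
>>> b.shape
(31, 5)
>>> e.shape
(11, 5, 11)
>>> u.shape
(11, 5, 11)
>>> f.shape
(31, 13)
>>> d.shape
()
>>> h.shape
(13, 5)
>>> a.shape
()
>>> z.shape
(31,)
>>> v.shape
(13, 13)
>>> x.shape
(5, 31)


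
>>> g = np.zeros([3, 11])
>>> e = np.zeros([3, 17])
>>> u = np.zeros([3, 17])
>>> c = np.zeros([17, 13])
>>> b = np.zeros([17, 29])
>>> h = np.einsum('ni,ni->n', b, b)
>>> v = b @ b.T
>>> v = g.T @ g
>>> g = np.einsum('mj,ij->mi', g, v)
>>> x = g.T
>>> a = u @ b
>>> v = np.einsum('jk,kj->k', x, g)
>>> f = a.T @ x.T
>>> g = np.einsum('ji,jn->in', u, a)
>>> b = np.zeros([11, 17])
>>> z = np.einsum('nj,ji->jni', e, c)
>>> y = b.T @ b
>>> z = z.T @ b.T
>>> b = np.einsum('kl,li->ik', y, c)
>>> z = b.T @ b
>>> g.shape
(17, 29)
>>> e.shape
(3, 17)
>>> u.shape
(3, 17)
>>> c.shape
(17, 13)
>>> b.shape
(13, 17)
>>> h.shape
(17,)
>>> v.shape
(3,)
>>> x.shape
(11, 3)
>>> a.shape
(3, 29)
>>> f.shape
(29, 11)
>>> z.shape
(17, 17)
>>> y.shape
(17, 17)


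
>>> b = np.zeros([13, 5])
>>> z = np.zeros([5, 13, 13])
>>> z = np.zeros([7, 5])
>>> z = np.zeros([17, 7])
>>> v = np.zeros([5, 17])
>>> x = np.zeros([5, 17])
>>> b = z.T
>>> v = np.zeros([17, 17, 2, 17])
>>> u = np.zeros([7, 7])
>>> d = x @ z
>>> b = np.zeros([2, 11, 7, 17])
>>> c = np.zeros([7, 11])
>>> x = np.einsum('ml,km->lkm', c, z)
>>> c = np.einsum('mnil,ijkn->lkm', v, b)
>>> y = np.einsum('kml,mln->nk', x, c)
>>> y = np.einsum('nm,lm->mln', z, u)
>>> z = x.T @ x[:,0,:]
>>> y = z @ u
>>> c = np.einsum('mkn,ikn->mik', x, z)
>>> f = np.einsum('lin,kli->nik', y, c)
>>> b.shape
(2, 11, 7, 17)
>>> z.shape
(7, 17, 7)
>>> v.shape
(17, 17, 2, 17)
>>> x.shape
(11, 17, 7)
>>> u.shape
(7, 7)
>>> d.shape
(5, 7)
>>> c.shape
(11, 7, 17)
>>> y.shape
(7, 17, 7)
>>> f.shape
(7, 17, 11)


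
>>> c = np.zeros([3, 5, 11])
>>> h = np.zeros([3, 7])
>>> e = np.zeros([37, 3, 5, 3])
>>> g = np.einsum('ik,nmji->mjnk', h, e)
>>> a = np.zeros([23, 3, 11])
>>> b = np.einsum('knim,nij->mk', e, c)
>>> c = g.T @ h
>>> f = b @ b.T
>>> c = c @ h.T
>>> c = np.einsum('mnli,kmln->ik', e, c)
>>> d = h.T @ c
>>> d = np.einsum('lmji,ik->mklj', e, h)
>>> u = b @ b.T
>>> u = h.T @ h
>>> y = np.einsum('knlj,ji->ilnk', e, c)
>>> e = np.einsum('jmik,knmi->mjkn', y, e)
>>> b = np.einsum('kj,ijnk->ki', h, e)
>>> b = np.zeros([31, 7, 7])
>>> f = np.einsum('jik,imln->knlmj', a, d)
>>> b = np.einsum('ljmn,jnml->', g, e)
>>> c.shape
(3, 7)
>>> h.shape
(3, 7)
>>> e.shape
(5, 7, 37, 3)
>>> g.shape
(3, 5, 37, 7)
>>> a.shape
(23, 3, 11)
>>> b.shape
()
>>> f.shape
(11, 5, 37, 7, 23)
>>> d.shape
(3, 7, 37, 5)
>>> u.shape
(7, 7)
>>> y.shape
(7, 5, 3, 37)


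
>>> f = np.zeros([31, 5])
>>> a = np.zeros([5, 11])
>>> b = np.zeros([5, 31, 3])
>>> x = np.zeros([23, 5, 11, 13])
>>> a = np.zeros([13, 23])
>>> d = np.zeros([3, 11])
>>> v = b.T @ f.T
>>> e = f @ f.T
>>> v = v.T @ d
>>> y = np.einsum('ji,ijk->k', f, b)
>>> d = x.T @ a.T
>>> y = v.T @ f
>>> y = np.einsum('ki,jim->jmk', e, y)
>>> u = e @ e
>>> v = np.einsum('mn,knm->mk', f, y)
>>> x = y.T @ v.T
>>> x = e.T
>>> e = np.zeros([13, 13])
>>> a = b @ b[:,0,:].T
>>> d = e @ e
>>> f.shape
(31, 5)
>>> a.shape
(5, 31, 5)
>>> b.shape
(5, 31, 3)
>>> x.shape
(31, 31)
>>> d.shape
(13, 13)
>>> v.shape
(31, 11)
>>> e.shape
(13, 13)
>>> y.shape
(11, 5, 31)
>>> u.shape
(31, 31)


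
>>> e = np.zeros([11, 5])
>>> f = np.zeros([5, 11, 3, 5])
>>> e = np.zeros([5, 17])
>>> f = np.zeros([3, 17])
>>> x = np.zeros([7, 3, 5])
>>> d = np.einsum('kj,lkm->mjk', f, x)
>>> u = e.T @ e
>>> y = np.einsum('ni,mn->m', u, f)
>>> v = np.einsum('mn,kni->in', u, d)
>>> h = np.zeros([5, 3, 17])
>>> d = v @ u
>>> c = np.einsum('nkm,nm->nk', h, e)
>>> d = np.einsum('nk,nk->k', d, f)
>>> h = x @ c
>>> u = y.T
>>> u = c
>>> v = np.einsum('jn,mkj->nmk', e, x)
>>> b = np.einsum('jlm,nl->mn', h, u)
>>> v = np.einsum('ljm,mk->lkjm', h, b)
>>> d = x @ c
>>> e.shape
(5, 17)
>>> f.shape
(3, 17)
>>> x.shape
(7, 3, 5)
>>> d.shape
(7, 3, 3)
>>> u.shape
(5, 3)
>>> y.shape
(3,)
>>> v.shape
(7, 5, 3, 3)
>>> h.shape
(7, 3, 3)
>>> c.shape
(5, 3)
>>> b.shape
(3, 5)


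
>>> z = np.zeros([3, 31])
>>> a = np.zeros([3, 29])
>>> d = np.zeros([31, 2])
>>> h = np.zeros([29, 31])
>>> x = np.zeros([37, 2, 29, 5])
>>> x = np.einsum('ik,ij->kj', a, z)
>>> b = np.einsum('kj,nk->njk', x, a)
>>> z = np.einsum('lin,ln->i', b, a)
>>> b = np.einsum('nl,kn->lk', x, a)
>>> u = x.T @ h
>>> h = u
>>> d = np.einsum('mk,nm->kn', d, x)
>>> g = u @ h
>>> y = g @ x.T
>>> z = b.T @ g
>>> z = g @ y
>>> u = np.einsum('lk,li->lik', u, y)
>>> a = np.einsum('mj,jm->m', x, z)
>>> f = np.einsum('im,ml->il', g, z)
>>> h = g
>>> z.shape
(31, 29)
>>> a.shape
(29,)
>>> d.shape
(2, 29)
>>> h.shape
(31, 31)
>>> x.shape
(29, 31)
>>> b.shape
(31, 3)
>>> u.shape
(31, 29, 31)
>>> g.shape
(31, 31)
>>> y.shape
(31, 29)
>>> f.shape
(31, 29)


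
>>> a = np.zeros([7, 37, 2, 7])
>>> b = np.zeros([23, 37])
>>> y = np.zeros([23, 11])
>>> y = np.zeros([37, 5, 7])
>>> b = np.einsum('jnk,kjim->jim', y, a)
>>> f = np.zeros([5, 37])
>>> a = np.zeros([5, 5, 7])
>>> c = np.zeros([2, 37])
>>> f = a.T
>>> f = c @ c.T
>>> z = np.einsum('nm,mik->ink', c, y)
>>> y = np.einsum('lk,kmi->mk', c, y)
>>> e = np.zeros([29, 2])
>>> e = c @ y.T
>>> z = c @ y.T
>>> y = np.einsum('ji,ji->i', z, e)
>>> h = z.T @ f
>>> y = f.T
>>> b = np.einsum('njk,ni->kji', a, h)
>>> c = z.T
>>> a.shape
(5, 5, 7)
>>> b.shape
(7, 5, 2)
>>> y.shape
(2, 2)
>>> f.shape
(2, 2)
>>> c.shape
(5, 2)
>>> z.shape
(2, 5)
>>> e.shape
(2, 5)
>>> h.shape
(5, 2)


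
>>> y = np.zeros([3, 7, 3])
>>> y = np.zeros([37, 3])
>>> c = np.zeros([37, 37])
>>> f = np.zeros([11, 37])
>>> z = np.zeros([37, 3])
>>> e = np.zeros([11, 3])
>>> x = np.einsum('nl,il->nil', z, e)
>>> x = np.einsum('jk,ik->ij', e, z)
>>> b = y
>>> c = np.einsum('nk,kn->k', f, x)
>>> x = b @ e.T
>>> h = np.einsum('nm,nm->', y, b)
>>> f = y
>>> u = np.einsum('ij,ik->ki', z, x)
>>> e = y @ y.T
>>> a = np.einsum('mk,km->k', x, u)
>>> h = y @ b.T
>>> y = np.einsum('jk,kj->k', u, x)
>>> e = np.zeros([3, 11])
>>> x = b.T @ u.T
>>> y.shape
(37,)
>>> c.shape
(37,)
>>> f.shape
(37, 3)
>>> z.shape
(37, 3)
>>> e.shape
(3, 11)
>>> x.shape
(3, 11)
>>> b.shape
(37, 3)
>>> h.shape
(37, 37)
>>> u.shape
(11, 37)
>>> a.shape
(11,)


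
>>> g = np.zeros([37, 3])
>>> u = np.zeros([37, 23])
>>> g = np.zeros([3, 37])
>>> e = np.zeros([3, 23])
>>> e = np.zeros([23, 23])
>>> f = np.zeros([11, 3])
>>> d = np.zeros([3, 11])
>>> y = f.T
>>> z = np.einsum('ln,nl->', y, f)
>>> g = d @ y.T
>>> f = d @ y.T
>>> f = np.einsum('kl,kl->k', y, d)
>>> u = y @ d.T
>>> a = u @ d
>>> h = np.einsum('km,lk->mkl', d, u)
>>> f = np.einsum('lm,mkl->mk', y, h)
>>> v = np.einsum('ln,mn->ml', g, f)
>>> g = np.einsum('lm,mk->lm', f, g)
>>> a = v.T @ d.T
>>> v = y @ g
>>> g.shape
(11, 3)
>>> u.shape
(3, 3)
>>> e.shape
(23, 23)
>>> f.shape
(11, 3)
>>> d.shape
(3, 11)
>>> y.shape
(3, 11)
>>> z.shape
()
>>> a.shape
(3, 3)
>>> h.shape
(11, 3, 3)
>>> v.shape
(3, 3)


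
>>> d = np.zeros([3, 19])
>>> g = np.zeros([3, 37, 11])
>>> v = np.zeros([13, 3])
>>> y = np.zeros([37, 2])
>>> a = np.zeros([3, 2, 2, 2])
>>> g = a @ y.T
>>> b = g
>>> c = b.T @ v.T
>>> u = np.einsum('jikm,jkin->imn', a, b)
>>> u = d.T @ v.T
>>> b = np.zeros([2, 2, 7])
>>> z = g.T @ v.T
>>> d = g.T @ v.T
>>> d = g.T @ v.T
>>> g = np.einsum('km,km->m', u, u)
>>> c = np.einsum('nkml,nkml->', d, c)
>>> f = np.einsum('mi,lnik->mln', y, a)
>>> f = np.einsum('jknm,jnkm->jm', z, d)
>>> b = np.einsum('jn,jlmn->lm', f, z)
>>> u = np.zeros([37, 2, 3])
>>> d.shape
(37, 2, 2, 13)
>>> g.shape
(13,)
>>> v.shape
(13, 3)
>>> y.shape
(37, 2)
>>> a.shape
(3, 2, 2, 2)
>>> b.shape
(2, 2)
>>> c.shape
()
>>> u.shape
(37, 2, 3)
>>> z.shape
(37, 2, 2, 13)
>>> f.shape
(37, 13)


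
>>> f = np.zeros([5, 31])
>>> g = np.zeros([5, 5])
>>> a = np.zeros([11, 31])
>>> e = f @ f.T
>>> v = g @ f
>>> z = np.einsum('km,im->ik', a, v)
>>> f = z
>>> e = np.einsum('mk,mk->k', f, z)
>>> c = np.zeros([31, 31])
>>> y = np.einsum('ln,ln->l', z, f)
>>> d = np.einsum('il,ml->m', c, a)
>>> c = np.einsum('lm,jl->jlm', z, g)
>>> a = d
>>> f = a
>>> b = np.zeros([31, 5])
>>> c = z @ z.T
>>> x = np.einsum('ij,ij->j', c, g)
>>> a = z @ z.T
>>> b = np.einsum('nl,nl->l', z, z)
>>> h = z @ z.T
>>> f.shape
(11,)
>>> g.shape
(5, 5)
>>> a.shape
(5, 5)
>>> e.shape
(11,)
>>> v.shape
(5, 31)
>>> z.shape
(5, 11)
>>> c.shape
(5, 5)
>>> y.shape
(5,)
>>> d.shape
(11,)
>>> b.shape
(11,)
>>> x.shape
(5,)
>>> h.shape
(5, 5)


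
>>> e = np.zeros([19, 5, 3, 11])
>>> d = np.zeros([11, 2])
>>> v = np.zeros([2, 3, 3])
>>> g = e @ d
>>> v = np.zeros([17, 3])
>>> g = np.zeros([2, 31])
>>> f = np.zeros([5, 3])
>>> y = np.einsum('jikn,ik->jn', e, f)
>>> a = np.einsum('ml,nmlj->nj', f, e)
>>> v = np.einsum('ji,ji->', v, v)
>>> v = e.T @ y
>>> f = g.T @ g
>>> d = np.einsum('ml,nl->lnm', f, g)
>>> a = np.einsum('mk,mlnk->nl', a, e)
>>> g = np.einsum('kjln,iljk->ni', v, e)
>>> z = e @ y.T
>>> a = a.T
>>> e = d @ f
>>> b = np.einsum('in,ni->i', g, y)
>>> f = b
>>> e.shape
(31, 2, 31)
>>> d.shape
(31, 2, 31)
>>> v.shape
(11, 3, 5, 11)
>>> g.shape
(11, 19)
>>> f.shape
(11,)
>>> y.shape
(19, 11)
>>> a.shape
(5, 3)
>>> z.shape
(19, 5, 3, 19)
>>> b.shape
(11,)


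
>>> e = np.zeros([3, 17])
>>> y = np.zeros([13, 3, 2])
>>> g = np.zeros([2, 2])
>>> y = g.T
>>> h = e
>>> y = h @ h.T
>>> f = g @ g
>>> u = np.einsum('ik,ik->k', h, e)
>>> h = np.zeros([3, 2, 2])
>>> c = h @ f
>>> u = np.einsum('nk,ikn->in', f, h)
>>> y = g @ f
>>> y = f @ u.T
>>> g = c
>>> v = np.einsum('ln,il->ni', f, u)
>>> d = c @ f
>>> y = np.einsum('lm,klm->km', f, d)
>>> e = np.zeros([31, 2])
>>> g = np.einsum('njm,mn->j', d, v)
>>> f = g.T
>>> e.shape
(31, 2)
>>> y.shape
(3, 2)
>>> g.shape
(2,)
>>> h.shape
(3, 2, 2)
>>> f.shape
(2,)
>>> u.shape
(3, 2)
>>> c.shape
(3, 2, 2)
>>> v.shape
(2, 3)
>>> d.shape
(3, 2, 2)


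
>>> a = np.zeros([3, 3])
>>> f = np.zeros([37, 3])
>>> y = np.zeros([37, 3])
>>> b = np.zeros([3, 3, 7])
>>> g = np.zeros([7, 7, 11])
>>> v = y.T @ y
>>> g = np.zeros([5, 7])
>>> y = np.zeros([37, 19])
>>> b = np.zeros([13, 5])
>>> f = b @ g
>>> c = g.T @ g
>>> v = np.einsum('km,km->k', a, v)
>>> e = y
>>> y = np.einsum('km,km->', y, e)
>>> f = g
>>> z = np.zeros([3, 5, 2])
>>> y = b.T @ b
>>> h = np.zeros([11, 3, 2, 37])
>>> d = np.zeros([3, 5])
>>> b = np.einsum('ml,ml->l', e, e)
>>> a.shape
(3, 3)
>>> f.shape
(5, 7)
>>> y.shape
(5, 5)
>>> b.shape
(19,)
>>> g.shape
(5, 7)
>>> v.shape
(3,)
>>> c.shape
(7, 7)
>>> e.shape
(37, 19)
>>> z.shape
(3, 5, 2)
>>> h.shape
(11, 3, 2, 37)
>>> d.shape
(3, 5)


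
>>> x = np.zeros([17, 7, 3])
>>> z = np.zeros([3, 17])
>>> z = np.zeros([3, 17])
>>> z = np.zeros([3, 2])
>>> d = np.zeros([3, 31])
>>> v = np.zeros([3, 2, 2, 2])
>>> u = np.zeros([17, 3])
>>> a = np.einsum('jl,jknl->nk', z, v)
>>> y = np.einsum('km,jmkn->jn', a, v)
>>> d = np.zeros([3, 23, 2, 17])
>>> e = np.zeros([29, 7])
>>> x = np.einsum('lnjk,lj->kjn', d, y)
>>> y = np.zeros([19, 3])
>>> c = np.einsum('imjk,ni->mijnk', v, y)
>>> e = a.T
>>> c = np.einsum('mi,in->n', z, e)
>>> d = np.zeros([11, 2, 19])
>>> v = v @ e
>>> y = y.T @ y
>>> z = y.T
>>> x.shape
(17, 2, 23)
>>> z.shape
(3, 3)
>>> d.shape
(11, 2, 19)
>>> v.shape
(3, 2, 2, 2)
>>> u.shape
(17, 3)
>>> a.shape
(2, 2)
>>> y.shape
(3, 3)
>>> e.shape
(2, 2)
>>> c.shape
(2,)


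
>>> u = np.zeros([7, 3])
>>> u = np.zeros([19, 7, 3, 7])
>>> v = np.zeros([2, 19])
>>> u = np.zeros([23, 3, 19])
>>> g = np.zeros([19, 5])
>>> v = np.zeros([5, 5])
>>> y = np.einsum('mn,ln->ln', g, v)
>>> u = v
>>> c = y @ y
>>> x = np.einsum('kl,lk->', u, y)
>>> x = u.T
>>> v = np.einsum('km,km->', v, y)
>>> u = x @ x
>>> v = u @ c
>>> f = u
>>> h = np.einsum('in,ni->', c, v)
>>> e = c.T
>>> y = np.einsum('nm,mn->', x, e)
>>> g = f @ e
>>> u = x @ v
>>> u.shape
(5, 5)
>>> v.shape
(5, 5)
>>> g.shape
(5, 5)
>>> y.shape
()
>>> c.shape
(5, 5)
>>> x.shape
(5, 5)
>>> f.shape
(5, 5)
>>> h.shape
()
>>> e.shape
(5, 5)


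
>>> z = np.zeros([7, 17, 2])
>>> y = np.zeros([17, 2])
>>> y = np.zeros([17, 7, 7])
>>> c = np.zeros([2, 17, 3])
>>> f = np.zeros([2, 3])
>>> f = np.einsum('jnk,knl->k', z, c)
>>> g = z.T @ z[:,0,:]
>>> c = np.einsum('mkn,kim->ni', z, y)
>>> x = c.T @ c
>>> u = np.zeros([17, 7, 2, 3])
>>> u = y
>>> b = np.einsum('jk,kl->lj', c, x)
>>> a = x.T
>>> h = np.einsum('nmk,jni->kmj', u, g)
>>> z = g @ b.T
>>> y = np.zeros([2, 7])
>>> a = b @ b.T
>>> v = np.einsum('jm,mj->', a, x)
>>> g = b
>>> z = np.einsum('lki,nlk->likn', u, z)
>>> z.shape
(17, 7, 7, 2)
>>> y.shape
(2, 7)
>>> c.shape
(2, 7)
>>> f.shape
(2,)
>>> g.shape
(7, 2)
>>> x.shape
(7, 7)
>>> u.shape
(17, 7, 7)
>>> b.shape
(7, 2)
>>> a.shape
(7, 7)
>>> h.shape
(7, 7, 2)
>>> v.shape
()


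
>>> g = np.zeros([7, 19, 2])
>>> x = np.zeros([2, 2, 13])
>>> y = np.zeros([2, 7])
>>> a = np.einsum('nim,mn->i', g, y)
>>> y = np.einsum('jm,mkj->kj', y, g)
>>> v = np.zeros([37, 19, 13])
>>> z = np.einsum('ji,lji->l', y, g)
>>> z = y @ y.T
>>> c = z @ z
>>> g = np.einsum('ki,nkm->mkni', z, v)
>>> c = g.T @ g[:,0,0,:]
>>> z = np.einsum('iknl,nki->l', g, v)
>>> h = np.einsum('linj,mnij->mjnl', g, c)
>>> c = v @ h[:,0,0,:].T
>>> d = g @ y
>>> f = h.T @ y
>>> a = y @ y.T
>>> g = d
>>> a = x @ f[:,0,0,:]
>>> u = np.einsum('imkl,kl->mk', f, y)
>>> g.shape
(13, 19, 37, 2)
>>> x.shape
(2, 2, 13)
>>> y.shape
(19, 2)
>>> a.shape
(2, 2, 2)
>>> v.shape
(37, 19, 13)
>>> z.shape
(19,)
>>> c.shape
(37, 19, 19)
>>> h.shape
(19, 19, 37, 13)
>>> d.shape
(13, 19, 37, 2)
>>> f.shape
(13, 37, 19, 2)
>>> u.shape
(37, 19)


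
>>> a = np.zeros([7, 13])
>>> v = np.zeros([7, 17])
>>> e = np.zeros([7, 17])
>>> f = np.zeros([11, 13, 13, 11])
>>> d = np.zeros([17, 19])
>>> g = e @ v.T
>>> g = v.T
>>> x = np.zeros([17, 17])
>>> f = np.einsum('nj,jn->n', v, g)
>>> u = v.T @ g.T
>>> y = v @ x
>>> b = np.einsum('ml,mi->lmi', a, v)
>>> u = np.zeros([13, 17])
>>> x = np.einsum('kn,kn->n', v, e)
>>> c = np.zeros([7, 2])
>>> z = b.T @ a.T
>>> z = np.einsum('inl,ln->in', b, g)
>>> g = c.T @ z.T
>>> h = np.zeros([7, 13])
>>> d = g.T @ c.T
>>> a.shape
(7, 13)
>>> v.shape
(7, 17)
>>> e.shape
(7, 17)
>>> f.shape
(7,)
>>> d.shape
(13, 7)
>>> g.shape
(2, 13)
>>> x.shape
(17,)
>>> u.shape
(13, 17)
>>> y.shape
(7, 17)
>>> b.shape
(13, 7, 17)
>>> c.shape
(7, 2)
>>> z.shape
(13, 7)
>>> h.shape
(7, 13)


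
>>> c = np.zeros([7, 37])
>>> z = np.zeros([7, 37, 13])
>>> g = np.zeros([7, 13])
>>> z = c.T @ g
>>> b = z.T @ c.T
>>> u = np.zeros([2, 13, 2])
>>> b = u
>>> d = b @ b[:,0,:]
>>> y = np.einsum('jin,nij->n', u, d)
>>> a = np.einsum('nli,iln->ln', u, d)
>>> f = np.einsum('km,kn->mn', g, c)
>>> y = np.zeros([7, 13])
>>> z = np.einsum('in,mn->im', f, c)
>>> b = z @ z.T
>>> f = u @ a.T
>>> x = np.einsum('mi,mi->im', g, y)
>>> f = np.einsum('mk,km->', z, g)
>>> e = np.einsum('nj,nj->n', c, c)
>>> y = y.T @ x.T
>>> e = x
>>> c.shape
(7, 37)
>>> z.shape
(13, 7)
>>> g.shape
(7, 13)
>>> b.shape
(13, 13)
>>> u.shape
(2, 13, 2)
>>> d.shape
(2, 13, 2)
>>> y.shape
(13, 13)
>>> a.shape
(13, 2)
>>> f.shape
()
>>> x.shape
(13, 7)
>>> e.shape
(13, 7)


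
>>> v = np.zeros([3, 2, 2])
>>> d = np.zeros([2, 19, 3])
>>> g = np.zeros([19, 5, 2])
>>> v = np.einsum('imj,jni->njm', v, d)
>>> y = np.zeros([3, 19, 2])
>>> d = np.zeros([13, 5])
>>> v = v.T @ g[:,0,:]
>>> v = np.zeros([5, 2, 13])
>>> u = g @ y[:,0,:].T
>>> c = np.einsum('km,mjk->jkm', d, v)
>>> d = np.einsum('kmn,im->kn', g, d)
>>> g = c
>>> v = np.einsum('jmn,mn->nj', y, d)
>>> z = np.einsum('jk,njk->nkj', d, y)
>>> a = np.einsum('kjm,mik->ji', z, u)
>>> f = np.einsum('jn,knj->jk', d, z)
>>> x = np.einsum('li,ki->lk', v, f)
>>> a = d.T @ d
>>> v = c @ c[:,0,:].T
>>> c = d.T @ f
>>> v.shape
(2, 13, 2)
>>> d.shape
(19, 2)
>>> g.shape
(2, 13, 5)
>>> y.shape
(3, 19, 2)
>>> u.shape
(19, 5, 3)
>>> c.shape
(2, 3)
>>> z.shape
(3, 2, 19)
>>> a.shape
(2, 2)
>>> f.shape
(19, 3)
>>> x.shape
(2, 19)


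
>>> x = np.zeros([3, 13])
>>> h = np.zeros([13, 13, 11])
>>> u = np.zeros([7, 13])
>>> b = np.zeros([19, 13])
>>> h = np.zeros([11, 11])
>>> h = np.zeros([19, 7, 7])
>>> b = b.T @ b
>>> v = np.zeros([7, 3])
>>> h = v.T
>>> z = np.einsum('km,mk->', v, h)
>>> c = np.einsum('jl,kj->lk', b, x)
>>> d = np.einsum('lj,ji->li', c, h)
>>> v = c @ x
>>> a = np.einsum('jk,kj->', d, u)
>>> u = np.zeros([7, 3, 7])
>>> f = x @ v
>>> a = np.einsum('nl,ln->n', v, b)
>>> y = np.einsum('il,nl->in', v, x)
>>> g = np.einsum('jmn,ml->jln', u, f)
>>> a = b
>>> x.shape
(3, 13)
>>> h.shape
(3, 7)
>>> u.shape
(7, 3, 7)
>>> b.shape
(13, 13)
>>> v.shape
(13, 13)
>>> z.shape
()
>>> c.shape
(13, 3)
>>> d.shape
(13, 7)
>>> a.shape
(13, 13)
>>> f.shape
(3, 13)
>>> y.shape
(13, 3)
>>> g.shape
(7, 13, 7)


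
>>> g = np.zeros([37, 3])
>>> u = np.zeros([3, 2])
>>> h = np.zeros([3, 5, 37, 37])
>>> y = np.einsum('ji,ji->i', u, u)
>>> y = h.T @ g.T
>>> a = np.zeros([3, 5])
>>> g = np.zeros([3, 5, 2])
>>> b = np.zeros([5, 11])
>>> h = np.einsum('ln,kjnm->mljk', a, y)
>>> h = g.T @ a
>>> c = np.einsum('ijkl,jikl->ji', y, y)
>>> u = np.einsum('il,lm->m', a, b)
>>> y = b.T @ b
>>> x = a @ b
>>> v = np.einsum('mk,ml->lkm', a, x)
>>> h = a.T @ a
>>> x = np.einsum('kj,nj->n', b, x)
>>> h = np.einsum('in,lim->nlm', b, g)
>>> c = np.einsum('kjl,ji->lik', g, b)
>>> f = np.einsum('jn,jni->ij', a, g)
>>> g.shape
(3, 5, 2)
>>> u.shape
(11,)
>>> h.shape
(11, 3, 2)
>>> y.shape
(11, 11)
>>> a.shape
(3, 5)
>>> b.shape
(5, 11)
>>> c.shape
(2, 11, 3)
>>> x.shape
(3,)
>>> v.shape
(11, 5, 3)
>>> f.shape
(2, 3)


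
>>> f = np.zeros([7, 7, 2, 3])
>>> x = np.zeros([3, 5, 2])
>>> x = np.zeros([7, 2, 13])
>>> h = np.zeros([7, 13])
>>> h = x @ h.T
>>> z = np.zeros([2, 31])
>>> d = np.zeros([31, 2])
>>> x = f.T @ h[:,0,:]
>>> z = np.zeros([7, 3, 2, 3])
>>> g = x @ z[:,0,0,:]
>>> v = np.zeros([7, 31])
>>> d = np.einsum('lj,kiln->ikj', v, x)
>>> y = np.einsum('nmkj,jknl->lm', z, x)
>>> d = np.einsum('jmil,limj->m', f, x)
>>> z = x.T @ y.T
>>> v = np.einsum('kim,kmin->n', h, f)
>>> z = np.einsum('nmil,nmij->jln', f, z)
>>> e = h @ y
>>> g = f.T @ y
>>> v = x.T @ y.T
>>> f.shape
(7, 7, 2, 3)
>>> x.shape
(3, 2, 7, 7)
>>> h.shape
(7, 2, 7)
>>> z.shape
(7, 3, 7)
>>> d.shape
(7,)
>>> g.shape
(3, 2, 7, 3)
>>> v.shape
(7, 7, 2, 7)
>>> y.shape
(7, 3)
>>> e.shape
(7, 2, 3)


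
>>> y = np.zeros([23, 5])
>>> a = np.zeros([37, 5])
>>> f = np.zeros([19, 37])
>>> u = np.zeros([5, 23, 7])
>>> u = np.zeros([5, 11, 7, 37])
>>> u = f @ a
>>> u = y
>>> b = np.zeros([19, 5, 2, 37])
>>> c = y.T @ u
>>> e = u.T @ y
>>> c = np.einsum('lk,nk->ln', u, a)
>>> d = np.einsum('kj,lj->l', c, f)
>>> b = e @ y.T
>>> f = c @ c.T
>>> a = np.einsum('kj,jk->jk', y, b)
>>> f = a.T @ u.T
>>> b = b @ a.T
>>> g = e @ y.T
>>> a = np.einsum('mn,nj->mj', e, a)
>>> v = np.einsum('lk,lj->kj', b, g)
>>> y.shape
(23, 5)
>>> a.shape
(5, 23)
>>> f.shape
(23, 23)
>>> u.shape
(23, 5)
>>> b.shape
(5, 5)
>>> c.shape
(23, 37)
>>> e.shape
(5, 5)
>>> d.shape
(19,)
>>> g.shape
(5, 23)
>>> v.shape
(5, 23)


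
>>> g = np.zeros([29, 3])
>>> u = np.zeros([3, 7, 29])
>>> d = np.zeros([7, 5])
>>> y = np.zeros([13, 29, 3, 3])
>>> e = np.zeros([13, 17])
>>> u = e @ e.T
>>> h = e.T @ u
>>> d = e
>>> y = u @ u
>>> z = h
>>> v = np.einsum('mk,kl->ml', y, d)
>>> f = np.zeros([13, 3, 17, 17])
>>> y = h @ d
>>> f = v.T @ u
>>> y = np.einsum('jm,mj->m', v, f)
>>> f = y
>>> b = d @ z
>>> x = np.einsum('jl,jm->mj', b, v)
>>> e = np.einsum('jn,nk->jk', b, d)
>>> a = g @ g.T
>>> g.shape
(29, 3)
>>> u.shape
(13, 13)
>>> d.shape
(13, 17)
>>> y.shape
(17,)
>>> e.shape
(13, 17)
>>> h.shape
(17, 13)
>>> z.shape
(17, 13)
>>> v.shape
(13, 17)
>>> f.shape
(17,)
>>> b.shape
(13, 13)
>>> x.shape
(17, 13)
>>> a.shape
(29, 29)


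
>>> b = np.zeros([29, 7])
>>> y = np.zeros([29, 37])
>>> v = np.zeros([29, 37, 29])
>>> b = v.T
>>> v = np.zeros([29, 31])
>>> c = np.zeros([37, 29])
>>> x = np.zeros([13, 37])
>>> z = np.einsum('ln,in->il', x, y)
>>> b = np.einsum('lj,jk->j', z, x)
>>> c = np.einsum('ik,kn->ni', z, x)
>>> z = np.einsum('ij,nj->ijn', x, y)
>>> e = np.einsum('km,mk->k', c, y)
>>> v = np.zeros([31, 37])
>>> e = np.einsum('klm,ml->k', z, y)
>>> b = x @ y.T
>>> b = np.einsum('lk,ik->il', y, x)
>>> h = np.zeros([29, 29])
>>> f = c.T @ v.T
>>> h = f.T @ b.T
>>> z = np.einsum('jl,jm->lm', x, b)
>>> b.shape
(13, 29)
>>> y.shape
(29, 37)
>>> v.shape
(31, 37)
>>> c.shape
(37, 29)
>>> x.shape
(13, 37)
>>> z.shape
(37, 29)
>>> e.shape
(13,)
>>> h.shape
(31, 13)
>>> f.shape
(29, 31)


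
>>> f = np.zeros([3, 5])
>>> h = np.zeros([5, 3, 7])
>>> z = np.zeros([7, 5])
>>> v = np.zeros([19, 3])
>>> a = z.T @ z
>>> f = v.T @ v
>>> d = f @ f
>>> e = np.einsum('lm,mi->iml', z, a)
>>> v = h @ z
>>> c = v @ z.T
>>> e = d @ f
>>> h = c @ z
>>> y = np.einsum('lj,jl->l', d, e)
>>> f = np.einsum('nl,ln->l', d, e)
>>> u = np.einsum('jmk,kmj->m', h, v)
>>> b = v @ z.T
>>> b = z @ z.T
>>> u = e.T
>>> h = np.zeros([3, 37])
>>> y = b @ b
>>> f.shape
(3,)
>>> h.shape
(3, 37)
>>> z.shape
(7, 5)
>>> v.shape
(5, 3, 5)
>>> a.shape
(5, 5)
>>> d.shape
(3, 3)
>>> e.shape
(3, 3)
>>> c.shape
(5, 3, 7)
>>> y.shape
(7, 7)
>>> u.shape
(3, 3)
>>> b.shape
(7, 7)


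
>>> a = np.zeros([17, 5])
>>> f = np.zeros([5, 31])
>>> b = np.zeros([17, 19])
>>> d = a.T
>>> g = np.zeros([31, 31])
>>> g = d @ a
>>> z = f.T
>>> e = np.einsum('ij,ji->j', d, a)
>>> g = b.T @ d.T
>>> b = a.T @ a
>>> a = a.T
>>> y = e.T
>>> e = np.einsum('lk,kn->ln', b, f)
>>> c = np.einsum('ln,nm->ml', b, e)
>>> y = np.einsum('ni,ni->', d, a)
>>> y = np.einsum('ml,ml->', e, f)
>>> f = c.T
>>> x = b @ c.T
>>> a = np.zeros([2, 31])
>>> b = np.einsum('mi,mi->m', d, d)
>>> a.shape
(2, 31)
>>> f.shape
(5, 31)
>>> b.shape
(5,)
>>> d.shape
(5, 17)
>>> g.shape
(19, 5)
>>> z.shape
(31, 5)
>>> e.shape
(5, 31)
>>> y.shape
()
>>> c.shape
(31, 5)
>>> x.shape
(5, 31)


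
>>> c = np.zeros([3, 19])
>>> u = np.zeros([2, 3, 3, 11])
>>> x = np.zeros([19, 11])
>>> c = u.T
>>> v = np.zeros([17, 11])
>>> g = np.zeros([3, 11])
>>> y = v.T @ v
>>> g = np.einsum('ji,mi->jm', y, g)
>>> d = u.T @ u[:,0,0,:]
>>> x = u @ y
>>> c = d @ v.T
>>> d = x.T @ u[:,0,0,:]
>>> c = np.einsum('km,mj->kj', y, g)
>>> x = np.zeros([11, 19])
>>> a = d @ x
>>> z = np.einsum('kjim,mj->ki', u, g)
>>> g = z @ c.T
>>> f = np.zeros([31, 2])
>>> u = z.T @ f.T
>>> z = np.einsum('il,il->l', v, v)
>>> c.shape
(11, 3)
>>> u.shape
(3, 31)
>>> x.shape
(11, 19)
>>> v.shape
(17, 11)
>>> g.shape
(2, 11)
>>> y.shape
(11, 11)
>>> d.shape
(11, 3, 3, 11)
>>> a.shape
(11, 3, 3, 19)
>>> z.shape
(11,)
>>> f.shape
(31, 2)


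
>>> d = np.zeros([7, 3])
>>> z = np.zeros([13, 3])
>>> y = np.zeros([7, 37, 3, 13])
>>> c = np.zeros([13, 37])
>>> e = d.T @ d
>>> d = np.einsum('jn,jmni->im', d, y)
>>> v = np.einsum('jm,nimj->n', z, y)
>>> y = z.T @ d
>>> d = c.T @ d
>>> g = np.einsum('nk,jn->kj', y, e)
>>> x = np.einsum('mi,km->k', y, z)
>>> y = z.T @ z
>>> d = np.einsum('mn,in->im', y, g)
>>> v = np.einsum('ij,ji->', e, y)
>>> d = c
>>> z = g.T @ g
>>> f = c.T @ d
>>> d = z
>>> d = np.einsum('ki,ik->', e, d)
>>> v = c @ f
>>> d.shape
()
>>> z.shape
(3, 3)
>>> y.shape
(3, 3)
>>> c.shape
(13, 37)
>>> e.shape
(3, 3)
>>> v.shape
(13, 37)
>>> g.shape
(37, 3)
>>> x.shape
(13,)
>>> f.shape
(37, 37)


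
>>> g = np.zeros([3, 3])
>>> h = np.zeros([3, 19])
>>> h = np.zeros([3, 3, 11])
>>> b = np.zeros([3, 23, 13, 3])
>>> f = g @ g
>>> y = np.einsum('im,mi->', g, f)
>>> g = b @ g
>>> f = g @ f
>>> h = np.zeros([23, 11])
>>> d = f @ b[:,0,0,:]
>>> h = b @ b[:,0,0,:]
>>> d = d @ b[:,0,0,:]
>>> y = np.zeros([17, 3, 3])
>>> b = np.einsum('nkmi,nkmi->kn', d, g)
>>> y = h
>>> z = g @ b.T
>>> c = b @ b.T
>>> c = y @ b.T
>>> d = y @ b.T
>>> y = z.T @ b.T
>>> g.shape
(3, 23, 13, 3)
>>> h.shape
(3, 23, 13, 3)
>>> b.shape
(23, 3)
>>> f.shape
(3, 23, 13, 3)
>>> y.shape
(23, 13, 23, 23)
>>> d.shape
(3, 23, 13, 23)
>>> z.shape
(3, 23, 13, 23)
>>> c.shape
(3, 23, 13, 23)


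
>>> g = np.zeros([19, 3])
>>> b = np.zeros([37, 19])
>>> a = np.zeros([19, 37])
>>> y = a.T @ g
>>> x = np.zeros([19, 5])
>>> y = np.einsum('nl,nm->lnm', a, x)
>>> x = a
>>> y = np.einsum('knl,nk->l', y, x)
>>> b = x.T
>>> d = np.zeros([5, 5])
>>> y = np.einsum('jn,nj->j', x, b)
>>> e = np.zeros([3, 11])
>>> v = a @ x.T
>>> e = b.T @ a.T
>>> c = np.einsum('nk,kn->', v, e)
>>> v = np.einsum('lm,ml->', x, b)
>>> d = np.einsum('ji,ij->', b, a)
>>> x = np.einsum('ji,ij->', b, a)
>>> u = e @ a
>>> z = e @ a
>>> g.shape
(19, 3)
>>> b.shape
(37, 19)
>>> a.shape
(19, 37)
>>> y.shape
(19,)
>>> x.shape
()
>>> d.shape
()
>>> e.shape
(19, 19)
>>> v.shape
()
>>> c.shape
()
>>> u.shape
(19, 37)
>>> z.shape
(19, 37)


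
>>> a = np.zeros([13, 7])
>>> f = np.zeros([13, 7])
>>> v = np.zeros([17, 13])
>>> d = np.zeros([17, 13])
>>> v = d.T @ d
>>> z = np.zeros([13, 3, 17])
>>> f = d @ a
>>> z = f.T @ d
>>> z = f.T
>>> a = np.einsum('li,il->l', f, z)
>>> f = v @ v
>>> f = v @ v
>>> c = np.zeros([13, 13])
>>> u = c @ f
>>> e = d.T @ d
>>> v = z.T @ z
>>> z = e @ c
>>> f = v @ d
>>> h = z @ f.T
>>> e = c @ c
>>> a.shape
(17,)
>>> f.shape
(17, 13)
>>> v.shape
(17, 17)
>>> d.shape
(17, 13)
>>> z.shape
(13, 13)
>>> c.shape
(13, 13)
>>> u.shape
(13, 13)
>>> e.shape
(13, 13)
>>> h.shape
(13, 17)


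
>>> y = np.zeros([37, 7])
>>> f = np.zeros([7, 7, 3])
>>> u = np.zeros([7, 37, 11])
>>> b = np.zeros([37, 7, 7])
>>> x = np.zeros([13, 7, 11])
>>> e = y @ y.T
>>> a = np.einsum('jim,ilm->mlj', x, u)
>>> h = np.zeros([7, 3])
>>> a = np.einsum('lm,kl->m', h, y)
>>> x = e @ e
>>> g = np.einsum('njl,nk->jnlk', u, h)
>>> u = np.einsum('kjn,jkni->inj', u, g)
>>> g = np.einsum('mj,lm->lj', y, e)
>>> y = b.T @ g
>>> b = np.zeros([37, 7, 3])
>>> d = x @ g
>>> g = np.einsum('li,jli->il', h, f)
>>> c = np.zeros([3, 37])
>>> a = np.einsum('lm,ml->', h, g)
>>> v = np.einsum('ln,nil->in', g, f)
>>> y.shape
(7, 7, 7)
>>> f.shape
(7, 7, 3)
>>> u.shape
(3, 11, 37)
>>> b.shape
(37, 7, 3)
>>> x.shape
(37, 37)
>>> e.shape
(37, 37)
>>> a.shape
()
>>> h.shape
(7, 3)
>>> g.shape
(3, 7)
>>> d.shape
(37, 7)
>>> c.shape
(3, 37)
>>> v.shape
(7, 7)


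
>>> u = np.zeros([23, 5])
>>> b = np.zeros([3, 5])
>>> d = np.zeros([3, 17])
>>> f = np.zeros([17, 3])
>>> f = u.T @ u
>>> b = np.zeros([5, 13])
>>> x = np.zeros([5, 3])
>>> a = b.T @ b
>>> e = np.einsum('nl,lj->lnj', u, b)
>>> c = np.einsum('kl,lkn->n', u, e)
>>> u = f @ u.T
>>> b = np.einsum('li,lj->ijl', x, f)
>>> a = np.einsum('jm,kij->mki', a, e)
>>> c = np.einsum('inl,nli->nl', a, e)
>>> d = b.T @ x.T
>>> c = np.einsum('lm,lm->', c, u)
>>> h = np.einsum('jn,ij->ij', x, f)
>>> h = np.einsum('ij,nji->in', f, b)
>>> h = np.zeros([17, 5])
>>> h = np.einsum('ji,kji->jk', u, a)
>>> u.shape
(5, 23)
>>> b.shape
(3, 5, 5)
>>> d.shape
(5, 5, 5)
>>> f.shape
(5, 5)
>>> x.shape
(5, 3)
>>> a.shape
(13, 5, 23)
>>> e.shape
(5, 23, 13)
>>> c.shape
()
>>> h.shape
(5, 13)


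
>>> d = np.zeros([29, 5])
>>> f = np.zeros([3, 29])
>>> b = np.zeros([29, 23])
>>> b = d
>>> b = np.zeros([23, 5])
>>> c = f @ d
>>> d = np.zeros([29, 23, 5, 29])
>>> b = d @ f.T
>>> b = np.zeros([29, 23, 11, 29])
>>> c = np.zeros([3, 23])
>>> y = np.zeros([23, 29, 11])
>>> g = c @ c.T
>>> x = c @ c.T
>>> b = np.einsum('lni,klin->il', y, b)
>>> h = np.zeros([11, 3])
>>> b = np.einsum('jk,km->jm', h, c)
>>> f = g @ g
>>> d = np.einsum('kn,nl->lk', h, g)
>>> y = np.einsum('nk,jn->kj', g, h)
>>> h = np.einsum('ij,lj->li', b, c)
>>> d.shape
(3, 11)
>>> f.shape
(3, 3)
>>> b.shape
(11, 23)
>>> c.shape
(3, 23)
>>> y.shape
(3, 11)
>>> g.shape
(3, 3)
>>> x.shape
(3, 3)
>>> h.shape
(3, 11)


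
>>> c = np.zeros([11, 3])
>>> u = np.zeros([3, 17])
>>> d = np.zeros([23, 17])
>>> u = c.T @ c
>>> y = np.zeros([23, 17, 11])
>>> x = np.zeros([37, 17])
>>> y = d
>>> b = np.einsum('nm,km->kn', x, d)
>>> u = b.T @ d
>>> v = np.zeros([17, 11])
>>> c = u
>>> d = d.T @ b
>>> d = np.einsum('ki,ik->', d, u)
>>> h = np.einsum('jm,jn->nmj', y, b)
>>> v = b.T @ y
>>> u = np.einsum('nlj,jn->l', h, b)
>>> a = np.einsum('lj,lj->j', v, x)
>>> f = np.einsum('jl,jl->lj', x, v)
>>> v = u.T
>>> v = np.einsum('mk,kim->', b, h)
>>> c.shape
(37, 17)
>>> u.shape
(17,)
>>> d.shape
()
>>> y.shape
(23, 17)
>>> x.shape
(37, 17)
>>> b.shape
(23, 37)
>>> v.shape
()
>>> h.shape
(37, 17, 23)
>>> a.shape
(17,)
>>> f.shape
(17, 37)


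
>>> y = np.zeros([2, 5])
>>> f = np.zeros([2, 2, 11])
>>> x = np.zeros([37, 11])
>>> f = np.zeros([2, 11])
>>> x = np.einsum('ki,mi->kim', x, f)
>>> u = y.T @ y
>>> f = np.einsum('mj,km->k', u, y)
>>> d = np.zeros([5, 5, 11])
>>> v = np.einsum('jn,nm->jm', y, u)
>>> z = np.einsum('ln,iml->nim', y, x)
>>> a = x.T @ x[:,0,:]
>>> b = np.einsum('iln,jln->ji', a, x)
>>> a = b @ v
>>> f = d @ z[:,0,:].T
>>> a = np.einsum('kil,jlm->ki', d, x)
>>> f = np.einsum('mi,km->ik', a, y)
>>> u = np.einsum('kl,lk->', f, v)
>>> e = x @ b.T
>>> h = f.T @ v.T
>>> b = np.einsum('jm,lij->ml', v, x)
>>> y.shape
(2, 5)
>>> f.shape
(5, 2)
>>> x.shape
(37, 11, 2)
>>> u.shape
()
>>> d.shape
(5, 5, 11)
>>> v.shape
(2, 5)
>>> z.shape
(5, 37, 11)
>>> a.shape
(5, 5)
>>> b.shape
(5, 37)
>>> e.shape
(37, 11, 37)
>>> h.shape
(2, 2)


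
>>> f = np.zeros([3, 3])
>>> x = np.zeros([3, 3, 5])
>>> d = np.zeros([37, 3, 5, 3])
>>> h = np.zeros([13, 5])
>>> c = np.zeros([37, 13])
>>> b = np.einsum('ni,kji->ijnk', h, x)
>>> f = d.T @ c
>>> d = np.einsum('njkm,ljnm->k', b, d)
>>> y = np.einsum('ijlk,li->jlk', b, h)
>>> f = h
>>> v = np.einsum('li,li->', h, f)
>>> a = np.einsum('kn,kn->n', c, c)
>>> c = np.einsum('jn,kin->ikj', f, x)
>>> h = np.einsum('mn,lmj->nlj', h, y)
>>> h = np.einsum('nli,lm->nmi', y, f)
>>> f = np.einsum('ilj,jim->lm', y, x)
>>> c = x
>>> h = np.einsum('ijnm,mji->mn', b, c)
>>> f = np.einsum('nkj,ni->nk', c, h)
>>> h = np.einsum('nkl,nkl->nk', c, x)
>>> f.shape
(3, 3)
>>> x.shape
(3, 3, 5)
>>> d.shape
(13,)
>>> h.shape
(3, 3)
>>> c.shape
(3, 3, 5)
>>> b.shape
(5, 3, 13, 3)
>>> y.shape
(3, 13, 3)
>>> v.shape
()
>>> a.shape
(13,)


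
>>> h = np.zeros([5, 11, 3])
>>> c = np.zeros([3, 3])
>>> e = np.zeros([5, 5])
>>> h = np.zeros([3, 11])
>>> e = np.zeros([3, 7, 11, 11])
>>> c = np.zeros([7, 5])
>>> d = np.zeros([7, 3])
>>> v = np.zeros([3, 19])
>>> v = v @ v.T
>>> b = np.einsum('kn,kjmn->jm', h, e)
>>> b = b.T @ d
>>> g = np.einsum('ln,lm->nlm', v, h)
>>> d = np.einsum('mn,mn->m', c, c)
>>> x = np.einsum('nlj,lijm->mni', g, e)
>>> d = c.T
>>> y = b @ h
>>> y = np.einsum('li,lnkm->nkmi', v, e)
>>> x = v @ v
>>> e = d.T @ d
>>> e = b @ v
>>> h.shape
(3, 11)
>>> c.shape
(7, 5)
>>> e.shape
(11, 3)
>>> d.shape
(5, 7)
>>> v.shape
(3, 3)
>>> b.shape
(11, 3)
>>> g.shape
(3, 3, 11)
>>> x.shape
(3, 3)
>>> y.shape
(7, 11, 11, 3)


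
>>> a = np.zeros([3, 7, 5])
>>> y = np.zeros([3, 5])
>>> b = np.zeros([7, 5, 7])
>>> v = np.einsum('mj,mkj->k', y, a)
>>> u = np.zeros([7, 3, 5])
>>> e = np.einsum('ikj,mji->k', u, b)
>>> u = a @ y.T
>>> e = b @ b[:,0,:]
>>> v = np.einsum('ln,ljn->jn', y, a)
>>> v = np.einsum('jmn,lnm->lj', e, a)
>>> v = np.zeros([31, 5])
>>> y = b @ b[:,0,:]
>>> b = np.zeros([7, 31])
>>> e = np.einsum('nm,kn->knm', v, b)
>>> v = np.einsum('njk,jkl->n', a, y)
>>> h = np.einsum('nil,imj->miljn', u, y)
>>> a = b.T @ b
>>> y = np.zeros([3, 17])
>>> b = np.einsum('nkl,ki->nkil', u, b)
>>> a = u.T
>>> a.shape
(3, 7, 3)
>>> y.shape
(3, 17)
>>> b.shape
(3, 7, 31, 3)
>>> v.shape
(3,)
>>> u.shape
(3, 7, 3)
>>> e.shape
(7, 31, 5)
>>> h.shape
(5, 7, 3, 7, 3)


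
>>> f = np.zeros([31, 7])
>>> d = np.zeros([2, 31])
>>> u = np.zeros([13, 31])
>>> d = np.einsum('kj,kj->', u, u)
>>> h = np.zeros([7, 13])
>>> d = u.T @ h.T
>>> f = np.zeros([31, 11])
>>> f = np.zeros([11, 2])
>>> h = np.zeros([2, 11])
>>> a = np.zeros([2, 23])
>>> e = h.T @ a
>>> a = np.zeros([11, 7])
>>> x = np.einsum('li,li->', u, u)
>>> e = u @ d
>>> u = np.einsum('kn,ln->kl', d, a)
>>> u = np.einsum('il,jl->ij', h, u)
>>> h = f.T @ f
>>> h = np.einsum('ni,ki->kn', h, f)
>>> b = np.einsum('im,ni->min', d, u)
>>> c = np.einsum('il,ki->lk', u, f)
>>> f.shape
(11, 2)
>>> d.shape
(31, 7)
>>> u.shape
(2, 31)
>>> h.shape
(11, 2)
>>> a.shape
(11, 7)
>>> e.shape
(13, 7)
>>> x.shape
()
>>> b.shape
(7, 31, 2)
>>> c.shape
(31, 11)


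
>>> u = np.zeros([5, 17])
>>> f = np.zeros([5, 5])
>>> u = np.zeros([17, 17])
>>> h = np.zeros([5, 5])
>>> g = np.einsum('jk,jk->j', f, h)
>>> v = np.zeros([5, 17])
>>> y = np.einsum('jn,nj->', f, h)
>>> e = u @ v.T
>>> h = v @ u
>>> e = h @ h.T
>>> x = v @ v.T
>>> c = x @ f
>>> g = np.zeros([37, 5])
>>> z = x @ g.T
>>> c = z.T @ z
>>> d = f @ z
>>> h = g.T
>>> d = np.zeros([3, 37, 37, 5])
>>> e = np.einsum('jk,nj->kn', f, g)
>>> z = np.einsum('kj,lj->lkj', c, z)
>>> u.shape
(17, 17)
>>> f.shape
(5, 5)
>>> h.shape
(5, 37)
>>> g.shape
(37, 5)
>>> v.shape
(5, 17)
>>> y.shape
()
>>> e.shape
(5, 37)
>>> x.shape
(5, 5)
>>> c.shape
(37, 37)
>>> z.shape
(5, 37, 37)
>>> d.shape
(3, 37, 37, 5)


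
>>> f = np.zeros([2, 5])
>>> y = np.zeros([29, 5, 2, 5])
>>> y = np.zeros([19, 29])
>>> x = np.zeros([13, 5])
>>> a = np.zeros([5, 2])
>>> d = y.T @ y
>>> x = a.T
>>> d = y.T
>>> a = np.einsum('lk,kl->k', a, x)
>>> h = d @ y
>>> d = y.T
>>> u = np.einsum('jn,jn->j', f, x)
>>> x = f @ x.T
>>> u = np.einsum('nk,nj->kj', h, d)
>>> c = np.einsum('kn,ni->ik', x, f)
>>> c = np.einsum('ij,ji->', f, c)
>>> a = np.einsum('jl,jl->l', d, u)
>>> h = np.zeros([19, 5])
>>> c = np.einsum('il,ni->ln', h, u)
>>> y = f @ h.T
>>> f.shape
(2, 5)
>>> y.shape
(2, 19)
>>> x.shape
(2, 2)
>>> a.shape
(19,)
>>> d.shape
(29, 19)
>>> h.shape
(19, 5)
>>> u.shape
(29, 19)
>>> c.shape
(5, 29)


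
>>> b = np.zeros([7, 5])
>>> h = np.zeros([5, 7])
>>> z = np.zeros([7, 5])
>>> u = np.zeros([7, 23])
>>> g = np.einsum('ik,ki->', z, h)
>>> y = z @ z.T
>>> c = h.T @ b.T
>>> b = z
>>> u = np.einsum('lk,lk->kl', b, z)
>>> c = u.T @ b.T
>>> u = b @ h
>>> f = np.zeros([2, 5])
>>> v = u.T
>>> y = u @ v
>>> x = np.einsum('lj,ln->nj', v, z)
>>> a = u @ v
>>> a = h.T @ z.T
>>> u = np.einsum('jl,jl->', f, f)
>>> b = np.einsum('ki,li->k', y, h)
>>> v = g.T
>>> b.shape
(7,)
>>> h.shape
(5, 7)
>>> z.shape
(7, 5)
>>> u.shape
()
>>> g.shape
()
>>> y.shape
(7, 7)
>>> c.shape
(7, 7)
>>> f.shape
(2, 5)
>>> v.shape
()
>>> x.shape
(5, 7)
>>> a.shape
(7, 7)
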